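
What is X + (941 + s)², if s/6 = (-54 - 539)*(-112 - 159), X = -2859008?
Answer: 931529036273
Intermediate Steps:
s = 964218 (s = 6*((-54 - 539)*(-112 - 159)) = 6*(-593*(-271)) = 6*160703 = 964218)
X + (941 + s)² = -2859008 + (941 + 964218)² = -2859008 + 965159² = -2859008 + 931531895281 = 931529036273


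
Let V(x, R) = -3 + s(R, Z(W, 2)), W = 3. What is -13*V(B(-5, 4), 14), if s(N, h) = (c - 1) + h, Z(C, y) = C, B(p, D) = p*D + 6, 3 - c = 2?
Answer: 0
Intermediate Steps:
c = 1 (c = 3 - 1*2 = 3 - 2 = 1)
B(p, D) = 6 + D*p (B(p, D) = D*p + 6 = 6 + D*p)
s(N, h) = h (s(N, h) = (1 - 1) + h = 0 + h = h)
V(x, R) = 0 (V(x, R) = -3 + 3 = 0)
-13*V(B(-5, 4), 14) = -13*0 = 0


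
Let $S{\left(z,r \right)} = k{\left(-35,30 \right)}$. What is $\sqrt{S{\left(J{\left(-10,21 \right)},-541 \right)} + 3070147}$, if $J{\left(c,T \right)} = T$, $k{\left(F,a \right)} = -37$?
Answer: $\sqrt{3070110} \approx 1752.2$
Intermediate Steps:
$S{\left(z,r \right)} = -37$
$\sqrt{S{\left(J{\left(-10,21 \right)},-541 \right)} + 3070147} = \sqrt{-37 + 3070147} = \sqrt{3070110}$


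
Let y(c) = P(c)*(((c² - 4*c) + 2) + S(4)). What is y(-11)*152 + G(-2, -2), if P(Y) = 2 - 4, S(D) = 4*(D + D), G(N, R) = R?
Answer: -60498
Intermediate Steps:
S(D) = 8*D (S(D) = 4*(2*D) = 8*D)
P(Y) = -2
y(c) = -68 - 2*c² + 8*c (y(c) = -2*(((c² - 4*c) + 2) + 8*4) = -2*((2 + c² - 4*c) + 32) = -2*(34 + c² - 4*c) = -68 - 2*c² + 8*c)
y(-11)*152 + G(-2, -2) = (-68 - 2*(-11)² + 8*(-11))*152 - 2 = (-68 - 2*121 - 88)*152 - 2 = (-68 - 242 - 88)*152 - 2 = -398*152 - 2 = -60496 - 2 = -60498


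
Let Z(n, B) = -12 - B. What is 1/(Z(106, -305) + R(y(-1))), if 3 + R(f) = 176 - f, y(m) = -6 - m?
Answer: 1/471 ≈ 0.0021231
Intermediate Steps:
R(f) = 173 - f (R(f) = -3 + (176 - f) = 173 - f)
1/(Z(106, -305) + R(y(-1))) = 1/((-12 - 1*(-305)) + (173 - (-6 - 1*(-1)))) = 1/((-12 + 305) + (173 - (-6 + 1))) = 1/(293 + (173 - 1*(-5))) = 1/(293 + (173 + 5)) = 1/(293 + 178) = 1/471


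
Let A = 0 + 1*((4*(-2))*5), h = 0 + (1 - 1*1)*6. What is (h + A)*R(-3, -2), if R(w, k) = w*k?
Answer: -240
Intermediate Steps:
R(w, k) = k*w
h = 0 (h = 0 + (1 - 1)*6 = 0 + 0*6 = 0 + 0 = 0)
A = -40 (A = 0 + 1*(-8*5) = 0 + 1*(-40) = 0 - 40 = -40)
(h + A)*R(-3, -2) = (0 - 40)*(-2*(-3)) = -40*6 = -240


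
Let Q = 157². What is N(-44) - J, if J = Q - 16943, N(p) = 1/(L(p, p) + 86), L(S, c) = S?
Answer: -323651/42 ≈ -7706.0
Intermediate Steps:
Q = 24649
N(p) = 1/(86 + p) (N(p) = 1/(p + 86) = 1/(86 + p))
J = 7706 (J = 24649 - 16943 = 7706)
N(-44) - J = 1/(86 - 44) - 1*7706 = 1/42 - 7706 = -323651/42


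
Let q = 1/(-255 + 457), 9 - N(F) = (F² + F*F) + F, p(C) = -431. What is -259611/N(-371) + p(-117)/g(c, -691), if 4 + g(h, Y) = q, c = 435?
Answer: 8047674667/73948638 ≈ 108.83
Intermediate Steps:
N(F) = 9 - F - 2*F² (N(F) = 9 - ((F² + F*F) + F) = 9 - ((F² + F²) + F) = 9 - (2*F² + F) = 9 - (F + 2*F²) = 9 + (-F - 2*F²) = 9 - F - 2*F²)
q = 1/202 ≈ 0.0049505
g(h, Y) = -807/202 (g(h, Y) = -4 + 1/202 = -807/202)
-259611/N(-371) + p(-117)/g(c, -691) = -259611/(9 - 1*(-371) - 2*(-371)²) - 431/(-807/202) = -259611/(9 + 371 - 2*137641) - 431*(-202/807) = -259611/(9 + 371 - 275282) + 87062/807 = -259611/(-274902) + 87062/807 = -259611*(-1/274902) + 87062/807 = 86537/91634 + 87062/807 = 8047674667/73948638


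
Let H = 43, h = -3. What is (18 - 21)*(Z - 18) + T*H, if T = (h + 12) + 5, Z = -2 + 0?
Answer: 662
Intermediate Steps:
Z = -2
T = 14 (T = (-3 + 12) + 5 = 9 + 5 = 14)
(18 - 21)*(Z - 18) + T*H = (18 - 21)*(-2 - 18) + 14*43 = -3*(-20) + 602 = 60 + 602 = 662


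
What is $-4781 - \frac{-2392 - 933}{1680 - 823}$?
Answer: $- \frac{4093992}{857} \approx -4777.1$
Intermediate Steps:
$-4781 - \frac{-2392 - 933}{1680 - 823} = -4781 - - \frac{3325}{857} = -4781 + \frac{3325}{857} = - \frac{4093992}{857}$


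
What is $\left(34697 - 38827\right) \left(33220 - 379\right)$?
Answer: $-135633330$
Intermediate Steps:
$\left(34697 - 38827\right) \left(33220 - 379\right) = \left(-4130\right) 32841 = -135633330$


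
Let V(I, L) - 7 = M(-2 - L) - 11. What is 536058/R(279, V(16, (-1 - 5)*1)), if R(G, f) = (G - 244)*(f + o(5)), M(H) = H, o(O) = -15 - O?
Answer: -268029/350 ≈ -765.80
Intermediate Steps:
V(I, L) = -6 - L (V(I, L) = 7 + ((-2 - L) - 11) = 7 + (-13 - L) = -6 - L)
R(G, f) = (-244 + G)*(-20 + f) (R(G, f) = (G - 244)*(f + (-15 - 1*5)) = (-244 + G)*(f + (-15 - 5)) = (-244 + G)*(f - 20) = (-244 + G)*(-20 + f))
536058/R(279, V(16, (-1 - 5)*1)) = 536058/(4880 - 244*(-6 - (-1 - 5)) - 20*279 + 279*(-6 - (-1 - 5))) = 536058/(4880 - 244*(-6 - (-6)) - 5580 + 279*(-6 - (-6))) = 536058/(4880 - 244*(-6 - 1*(-6)) - 5580 + 279*(-6 - 1*(-6))) = 536058/(4880 - 244*(-6 + 6) - 5580 + 279*(-6 + 6)) = 536058/(4880 - 244*0 - 5580 + 279*0) = 536058/(4880 + 0 - 5580 + 0) = 536058/(-700) = 536058*(-1/700) = -268029/350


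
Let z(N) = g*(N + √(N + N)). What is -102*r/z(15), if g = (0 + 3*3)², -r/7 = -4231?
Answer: -1006978/351 + 1006978*√30/5265 ≈ -1821.3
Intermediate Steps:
r = 29617 (r = -7*(-4231) = 29617)
g = 81 (g = (0 + 9)² = 9² = 81)
z(N) = 81*N + 81*√2*√N (z(N) = 81*(N + √(N + N)) = 81*(N + √(2*N)) = 81*(N + √2*√N) = 81*N + 81*√2*√N)
-102*r/z(15) = -3020934/(81*15 + 81*√2*√15) = -3020934/(1215 + 81*√30)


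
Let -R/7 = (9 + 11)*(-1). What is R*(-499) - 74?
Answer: -69934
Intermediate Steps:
R = 140 (R = -7*(9 + 11)*(-1) = -140*(-1) = -7*(-20) = 140)
R*(-499) - 74 = 140*(-499) - 74 = -69860 - 74 = -69934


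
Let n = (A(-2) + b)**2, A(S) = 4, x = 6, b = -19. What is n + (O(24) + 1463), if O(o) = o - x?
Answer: 1706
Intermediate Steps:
O(o) = -6 + o (O(o) = o - 1*6 = o - 6 = -6 + o)
n = 225 (n = (4 - 19)**2 = (-15)**2 = 225)
n + (O(24) + 1463) = 225 + ((-6 + 24) + 1463) = 225 + (18 + 1463) = 225 + 1481 = 1706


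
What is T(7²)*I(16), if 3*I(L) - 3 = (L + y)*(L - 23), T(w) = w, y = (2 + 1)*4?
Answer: -9457/3 ≈ -3152.3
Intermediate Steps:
y = 12 (y = 3*4 = 12)
I(L) = 1 + (-23 + L)*(12 + L)/3 (I(L) = 1 + ((L + 12)*(L - 23))/3 = 1 + ((12 + L)*(-23 + L))/3 = 1 + ((-23 + L)*(12 + L))/3 = 1 + (-23 + L)*(12 + L)/3)
T(7²)*I(16) = 7²*(-91 - 11/3*16 + (⅓)*16²) = 49*(-91 - 176/3 + (⅓)*256) = 49*(-91 - 176/3 + 256/3) = 49*(-193/3) = -9457/3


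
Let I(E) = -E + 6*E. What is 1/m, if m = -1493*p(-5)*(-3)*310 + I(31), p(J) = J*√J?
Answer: 1/1554761677655 + 8958*I*√5/310952335531 ≈ 6.4319e-13 + 6.4417e-8*I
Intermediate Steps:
p(J) = J^(3/2)
I(E) = 5*E
m = 155 - 6942450*I*√5 (m = -1493*(-5)^(3/2)*(-3)*310 + 5*31 = -1493*-5*I*√5*(-3)*310 + 155 = -1493*15*I*√5*310 + 155 = -6942450*I*√5 + 155 = 155 - 6942450*I*√5 ≈ 155.0 - 1.5524e+7*I)
1/m = 1/(155 - 6942450*I*√5)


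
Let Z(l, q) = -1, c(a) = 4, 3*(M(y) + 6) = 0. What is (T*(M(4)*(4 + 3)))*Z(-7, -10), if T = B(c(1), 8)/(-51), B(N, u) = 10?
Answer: -140/17 ≈ -8.2353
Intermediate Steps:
M(y) = -6 (M(y) = -6 + (⅓)*0 = -6 + 0 = -6)
T = -10/51 (T = 10/(-51) = 10*(-1/51) = -10/51 ≈ -0.19608)
(T*(M(4)*(4 + 3)))*Z(-7, -10) = -(-20)*(4 + 3)/17*(-1) = -(-20)*7/17*(-1) = -10/51*(-42)*(-1) = (140/17)*(-1) = -140/17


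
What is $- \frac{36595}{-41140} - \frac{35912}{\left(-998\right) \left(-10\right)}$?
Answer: $- \frac{55610079}{20528860} \approx -2.7089$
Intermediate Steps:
$- \frac{36595}{-41140} - \frac{35912}{\left(-998\right) \left(-10\right)} = \left(-36595\right) \left(- \frac{1}{41140}\right) - \frac{35912}{9980} = \frac{7319}{8228} - \frac{8978}{2495} = - \frac{55610079}{20528860}$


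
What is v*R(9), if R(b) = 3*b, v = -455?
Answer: -12285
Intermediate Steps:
v*R(9) = -1365*9 = -455*27 = -12285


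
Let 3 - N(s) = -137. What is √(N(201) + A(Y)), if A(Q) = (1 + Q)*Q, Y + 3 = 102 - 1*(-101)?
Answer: 2*√10085 ≈ 200.85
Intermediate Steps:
N(s) = 140 (N(s) = 3 - 1*(-137) = 3 + 137 = 140)
Y = 200 (Y = -3 + (102 - 1*(-101)) = -3 + (102 + 101) = -3 + 203 = 200)
A(Q) = Q*(1 + Q)
√(N(201) + A(Y)) = √(140 + 200*(1 + 200)) = √(140 + 200*201) = √(140 + 40200) = √40340 = 2*√10085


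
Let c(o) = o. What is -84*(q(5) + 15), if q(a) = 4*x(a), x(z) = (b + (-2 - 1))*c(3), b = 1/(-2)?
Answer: 2268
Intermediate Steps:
b = -1/2 ≈ -0.50000
x(z) = -21/2 (x(z) = (-1/2 + (-2 - 1))*3 = (-1/2 - 3)*3 = -7/2*3 = -21/2)
q(a) = -42 (q(a) = 4*(-21/2) = -42)
-84*(q(5) + 15) = -84*(-42 + 15) = -84*(-27) = 2268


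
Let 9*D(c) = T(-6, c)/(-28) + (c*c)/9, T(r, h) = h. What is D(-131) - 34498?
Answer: -77759777/2268 ≈ -34286.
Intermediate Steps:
D(c) = -c/252 + c²/81 (D(c) = (c/(-28) + (c*c)/9)/9 = (c*(-1/28) + c²*(⅑))/9 = (-c/28 + c²/9)/9 = -c/252 + c²/81)
D(-131) - 34498 = (1/2268)*(-131)*(-9 + 28*(-131)) - 34498 = (1/2268)*(-131)*(-9 - 3668) - 34498 = (1/2268)*(-131)*(-3677) - 34498 = 481687/2268 - 34498 = -77759777/2268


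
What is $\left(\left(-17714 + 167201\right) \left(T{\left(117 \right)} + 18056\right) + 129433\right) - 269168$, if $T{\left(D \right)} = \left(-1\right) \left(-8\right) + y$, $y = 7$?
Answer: $2701239842$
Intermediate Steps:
$T{\left(D \right)} = 15$ ($T{\left(D \right)} = \left(-1\right) \left(-8\right) + 7 = 8 + 7 = 15$)
$\left(\left(-17714 + 167201\right) \left(T{\left(117 \right)} + 18056\right) + 129433\right) - 269168 = \left(\left(-17714 + 167201\right) \left(15 + 18056\right) + 129433\right) - 269168 = \left(149487 \cdot 18071 + 129433\right) - 269168 = \left(2701379577 + 129433\right) - 269168 = 2701509010 - 269168 = 2701239842$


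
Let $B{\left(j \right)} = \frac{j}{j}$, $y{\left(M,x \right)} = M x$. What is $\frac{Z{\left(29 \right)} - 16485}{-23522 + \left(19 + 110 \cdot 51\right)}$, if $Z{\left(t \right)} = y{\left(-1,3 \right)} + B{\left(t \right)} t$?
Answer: $\frac{16459}{17893} \approx 0.91986$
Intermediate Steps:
$B{\left(j \right)} = 1$
$Z{\left(t \right)} = -3 + t$ ($Z{\left(t \right)} = \left(-1\right) 3 + 1 t = -3 + t$)
$\frac{Z{\left(29 \right)} - 16485}{-23522 + \left(19 + 110 \cdot 51\right)} = \frac{\left(-3 + 29\right) - 16485}{-23522 + \left(19 + 110 \cdot 51\right)} = \frac{26 - 16485}{-23522 + \left(19 + 5610\right)} = - \frac{16459}{-23522 + 5629} = - \frac{16459}{-17893} = \left(-16459\right) \left(- \frac{1}{17893}\right) = \frac{16459}{17893}$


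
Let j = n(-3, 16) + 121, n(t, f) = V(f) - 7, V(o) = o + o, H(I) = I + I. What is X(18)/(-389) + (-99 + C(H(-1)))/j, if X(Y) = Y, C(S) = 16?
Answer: -34915/56794 ≈ -0.61477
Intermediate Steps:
H(I) = 2*I
V(o) = 2*o
n(t, f) = -7 + 2*f (n(t, f) = 2*f - 7 = -7 + 2*f)
j = 146 (j = (-7 + 2*16) + 121 = (-7 + 32) + 121 = 25 + 121 = 146)
X(18)/(-389) + (-99 + C(H(-1)))/j = 18/(-389) + (-99 + 16)/146 = 18*(-1/389) - 83*1/146 = -18/389 - 83/146 = -34915/56794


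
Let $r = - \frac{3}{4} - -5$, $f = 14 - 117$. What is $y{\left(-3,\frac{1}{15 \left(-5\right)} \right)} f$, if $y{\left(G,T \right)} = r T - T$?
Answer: $\frac{1339}{300} \approx 4.4633$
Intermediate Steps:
$f = -103$ ($f = 14 - 117 = -103$)
$r = \frac{17}{4}$ ($r = \left(-3\right) \frac{1}{4} + 5 = - \frac{3}{4} + 5 = \frac{17}{4} \approx 4.25$)
$y{\left(G,T \right)} = \frac{13 T}{4}$ ($y{\left(G,T \right)} = \frac{17 T}{4} - T = \frac{13 T}{4}$)
$y{\left(-3,\frac{1}{15 \left(-5\right)} \right)} f = \frac{13 \frac{1}{15 \left(-5\right)}}{4} \left(-103\right) = \frac{13 \cdot \frac{1}{15} \left(- \frac{1}{5}\right)}{4} \left(-103\right) = \frac{13}{4} \left(- \frac{1}{75}\right) \left(-103\right) = \left(- \frac{13}{300}\right) \left(-103\right) = \frac{1339}{300}$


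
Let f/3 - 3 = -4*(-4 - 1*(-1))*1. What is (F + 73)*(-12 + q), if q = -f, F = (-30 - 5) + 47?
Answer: -4845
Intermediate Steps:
F = 12 (F = -35 + 47 = 12)
f = 45 (f = 9 + 3*(-4*(-4 - 1*(-1))*1) = 9 + 3*(-4*(-4 + 1)*1) = 9 + 3*(-4*(-3)*1) = 9 + 3*(12*1) = 9 + 3*12 = 9 + 36 = 45)
q = -45 (q = -1*45 = -45)
(F + 73)*(-12 + q) = (12 + 73)*(-12 - 45) = 85*(-57) = -4845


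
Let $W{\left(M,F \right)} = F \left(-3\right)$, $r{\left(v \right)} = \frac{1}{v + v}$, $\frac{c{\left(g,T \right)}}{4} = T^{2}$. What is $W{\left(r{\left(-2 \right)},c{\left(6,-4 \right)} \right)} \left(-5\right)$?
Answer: $960$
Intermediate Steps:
$c{\left(g,T \right)} = 4 T^{2}$
$r{\left(v \right)} = \frac{1}{2 v}$
$W{\left(M,F \right)} = - 3 F$
$W{\left(r{\left(-2 \right)},c{\left(6,-4 \right)} \right)} \left(-5\right) = - 3 \cdot 4 \left(-4\right)^{2} \left(-5\right) = - 3 \cdot 4 \cdot 16 \left(-5\right) = \left(-3\right) 64 \left(-5\right) = \left(-192\right) \left(-5\right) = 960$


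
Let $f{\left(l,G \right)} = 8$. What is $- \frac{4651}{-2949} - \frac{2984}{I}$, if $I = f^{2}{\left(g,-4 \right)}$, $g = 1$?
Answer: $- \frac{1062769}{23592} \approx -45.048$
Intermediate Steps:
$I = 64$ ($I = 8^{2} = 64$)
$- \frac{4651}{-2949} - \frac{2984}{I} = - \frac{4651}{-2949} - \frac{2984}{64} = \left(-4651\right) \left(- \frac{1}{2949}\right) - \frac{373}{8} = \frac{4651}{2949} - \frac{373}{8} = - \frac{1062769}{23592}$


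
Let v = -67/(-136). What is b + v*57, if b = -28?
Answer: 11/136 ≈ 0.080882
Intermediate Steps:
v = 67/136 (v = -67*(-1/136) = 67/136 ≈ 0.49265)
b + v*57 = -28 + (67/136)*57 = -28 + 3819/136 = 11/136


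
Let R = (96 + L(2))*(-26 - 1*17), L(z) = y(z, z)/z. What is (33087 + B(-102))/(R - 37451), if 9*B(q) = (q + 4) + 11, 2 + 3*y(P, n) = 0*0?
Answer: -49616/62347 ≈ -0.79580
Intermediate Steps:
y(P, n) = -⅔ (y(P, n) = -⅔ + (0*0)/3 = -⅔ + (⅓)*0 = -⅔ + 0 = -⅔)
L(z) = -2/(3*z)
B(q) = 5/3 + q/9 (B(q) = ((q + 4) + 11)/9 = ((4 + q) + 11)/9 = (15 + q)/9 = 5/3 + q/9)
R = -12341/3 (R = (96 - ⅔/2)*(-26 - 1*17) = (96 - ⅔*½)*(-26 - 17) = (96 - ⅓)*(-43) = (287/3)*(-43) = -12341/3 ≈ -4113.7)
(33087 + B(-102))/(R - 37451) = (33087 + (5/3 + (⅑)*(-102)))/(-12341/3 - 37451) = (33087 + (5/3 - 34/3))/(-124694/3) = (33087 - 29/3)*(-3/124694) = (99232/3)*(-3/124694) = -49616/62347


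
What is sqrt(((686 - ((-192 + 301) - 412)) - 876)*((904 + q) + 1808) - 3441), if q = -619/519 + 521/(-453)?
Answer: sqrt(1859401350604821)/78369 ≈ 550.23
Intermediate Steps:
q = -183602/78369 (q = -619*1/519 + 521*(-1/453) = -619/519 - 521/453 = -183602/78369 ≈ -2.3428)
sqrt(((686 - ((-192 + 301) - 412)) - 876)*((904 + q) + 1808) - 3441) = sqrt(((686 - ((-192 + 301) - 412)) - 876)*((904 - 183602/78369) + 1808) - 3441) = sqrt(((686 - (109 - 412)) - 876)*(70661974/78369 + 1808) - 3441) = sqrt(((686 - 1*(-303)) - 876)*(212353126/78369) - 3441) = sqrt(((686 + 303) - 876)*(212353126/78369) - 3441) = sqrt((989 - 876)*(212353126/78369) - 3441) = sqrt(113*(212353126/78369) - 3441) = sqrt(23995903238/78369 - 3441) = sqrt(23726235509/78369) = sqrt(1859401350604821)/78369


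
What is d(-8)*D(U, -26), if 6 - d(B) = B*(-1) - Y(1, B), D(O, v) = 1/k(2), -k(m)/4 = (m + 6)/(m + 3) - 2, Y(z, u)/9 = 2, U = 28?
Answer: 10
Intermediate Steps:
Y(z, u) = 18 (Y(z, u) = 9*2 = 18)
k(m) = 8 - 4*(6 + m)/(3 + m) (k(m) = -4*((m + 6)/(m + 3) - 2) = -4*((6 + m)/(3 + m) - 2) = -4*(-2 + (6 + m)/(3 + m)) = 8 - 4*(6 + m)/(3 + m))
D(O, v) = 5/8 (D(O, v) = 1/(4*2/(3 + 2)) = 1/(4*2/5) = 1/(4*2*(⅕)) = 1/(8/5) = 5/8)
d(B) = 24 + B (d(B) = 6 - (B*(-1) - 1*18) = 6 - (-B - 18) = 6 - (-18 - B) = 6 + (18 + B) = 24 + B)
d(-8)*D(U, -26) = (24 - 8)*(5/8) = 16*(5/8) = 10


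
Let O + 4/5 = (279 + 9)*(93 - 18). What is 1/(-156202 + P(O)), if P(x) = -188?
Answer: -1/156390 ≈ -6.3943e-6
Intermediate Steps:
O = 107996/5 (O = -⅘ + (279 + 9)*(93 - 18) = -⅘ + 288*75 = -⅘ + 21600 = 107996/5 ≈ 21599.)
1/(-156202 + P(O)) = 1/(-156202 - 188) = 1/(-156390) = -1/156390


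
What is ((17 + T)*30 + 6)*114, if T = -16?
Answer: 4104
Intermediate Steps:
((17 + T)*30 + 6)*114 = ((17 - 16)*30 + 6)*114 = (1*30 + 6)*114 = (30 + 6)*114 = 36*114 = 4104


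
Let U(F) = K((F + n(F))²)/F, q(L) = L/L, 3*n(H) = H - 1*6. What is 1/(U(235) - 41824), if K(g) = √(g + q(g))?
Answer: -4157514720/173883895474807 - 141*√872365/173883895474807 ≈ -2.3910e-5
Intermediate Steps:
n(H) = -2 + H/3 (n(H) = (H - 1*6)/3 = (H - 6)/3 = (-6 + H)/3 = -2 + H/3)
q(L) = 1
K(g) = √(1 + g) (K(g) = √(g + 1) = √(1 + g))
U(F) = √(1 + (-2 + 4*F/3)²)/F (U(F) = √(1 + (F + (-2 + F/3))²)/F = √(1 + (-2 + 4*F/3)²)/F)
1/(U(235) - 41824) = 1/((⅓)*√(9 + 4*(-3 + 2*235)²)/235 - 41824) = 1/((⅓)*(1/235)*√(9 + 4*(-3 + 470)²) - 41824) = 1/((⅓)*(1/235)*√(9 + 4*467²) - 41824) = 1/((⅓)*(1/235)*√(9 + 4*218089) - 41824) = 1/((⅓)*(1/235)*√(9 + 872356) - 41824) = 1/((⅓)*(1/235)*√872365 - 41824) = 1/(√872365/705 - 41824) = 1/(-41824 + √872365/705)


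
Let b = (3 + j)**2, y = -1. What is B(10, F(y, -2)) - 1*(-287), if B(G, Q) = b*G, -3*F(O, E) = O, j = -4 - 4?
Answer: 537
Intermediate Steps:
j = -8
F(O, E) = -O/3
b = 25 (b = (3 - 8)**2 = (-5)**2 = 25)
B(G, Q) = 25*G
B(10, F(y, -2)) - 1*(-287) = 25*10 - 1*(-287) = 250 + 287 = 537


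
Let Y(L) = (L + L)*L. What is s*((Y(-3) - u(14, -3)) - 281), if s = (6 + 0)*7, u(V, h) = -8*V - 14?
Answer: -5754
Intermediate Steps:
Y(L) = 2*L² (Y(L) = (2*L)*L = 2*L²)
u(V, h) = -14 - 8*V
s = 42 (s = 6*7 = 42)
s*((Y(-3) - u(14, -3)) - 281) = 42*((2*(-3)² - (-14 - 8*14)) - 281) = 42*((2*9 - (-14 - 112)) - 281) = 42*((18 - 1*(-126)) - 281) = 42*((18 + 126) - 281) = 42*(144 - 281) = 42*(-137) = -5754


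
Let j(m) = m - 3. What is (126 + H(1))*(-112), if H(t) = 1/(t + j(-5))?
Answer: -14096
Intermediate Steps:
j(m) = -3 + m
H(t) = 1/(-8 + t) (H(t) = 1/(t + (-3 - 5)) = 1/(t - 8) = 1/(-8 + t))
(126 + H(1))*(-112) = (126 + 1/(-8 + 1))*(-112) = (126 + 1/(-7))*(-112) = (126 - ⅐)*(-112) = (881/7)*(-112) = -14096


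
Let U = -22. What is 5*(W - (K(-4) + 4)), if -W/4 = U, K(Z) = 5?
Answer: 395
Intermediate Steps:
W = 88 (W = -4*(-22) = 88)
5*(W - (K(-4) + 4)) = 5*(88 - (5 + 4)) = 5*(88 - 1*9) = 5*(88 - 9) = 5*79 = 395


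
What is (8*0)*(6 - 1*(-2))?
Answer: 0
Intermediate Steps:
(8*0)*(6 - 1*(-2)) = 0*(6 + 2) = 0*8 = 0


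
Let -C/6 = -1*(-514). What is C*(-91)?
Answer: 280644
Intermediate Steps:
C = -3084 (C = -(-6)*(-514) = -6*514 = -3084)
C*(-91) = -3084*(-91) = 280644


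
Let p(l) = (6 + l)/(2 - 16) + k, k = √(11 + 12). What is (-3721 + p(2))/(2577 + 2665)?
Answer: -26051/36694 + √23/5242 ≈ -0.70904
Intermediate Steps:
k = √23 ≈ 4.7958
p(l) = -3/7 + √23 - l/14 (p(l) = (6 + l)/(2 - 16) + √23 = (6 + l)/(-14) + √23 = (6 + l)*(-1/14) + √23 = (-3/7 - l/14) + √23 = -3/7 + √23 - l/14)
(-3721 + p(2))/(2577 + 2665) = (-3721 + (-3/7 + √23 - 1/14*2))/(2577 + 2665) = (-3721 + (-3/7 + √23 - ⅐))/5242 = (-3721 + (-4/7 + √23))*(1/5242) = (-26051/7 + √23)*(1/5242) = -26051/36694 + √23/5242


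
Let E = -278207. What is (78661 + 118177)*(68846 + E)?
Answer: -41210200518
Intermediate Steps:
(78661 + 118177)*(68846 + E) = (78661 + 118177)*(68846 - 278207) = 196838*(-209361) = -41210200518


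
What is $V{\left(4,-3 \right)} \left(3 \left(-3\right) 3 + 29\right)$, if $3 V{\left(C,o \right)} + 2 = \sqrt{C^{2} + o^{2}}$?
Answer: $2$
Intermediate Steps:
$V{\left(C,o \right)} = - \frac{2}{3} + \frac{\sqrt{C^{2} + o^{2}}}{3}$
$V{\left(4,-3 \right)} \left(3 \left(-3\right) 3 + 29\right) = \left(- \frac{2}{3} + \frac{\sqrt{4^{2} + \left(-3\right)^{2}}}{3}\right) \left(3 \left(-3\right) 3 + 29\right) = \left(- \frac{2}{3} + \frac{\sqrt{16 + 9}}{3}\right) \left(\left(-9\right) 3 + 29\right) = \left(- \frac{2}{3} + \frac{\sqrt{25}}{3}\right) \left(-27 + 29\right) = \left(- \frac{2}{3} + \frac{1}{3} \cdot 5\right) 2 = \left(- \frac{2}{3} + \frac{5}{3}\right) 2 = 1 \cdot 2 = 2$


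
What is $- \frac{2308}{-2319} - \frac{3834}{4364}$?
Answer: $\frac{590533}{5060058} \approx 0.1167$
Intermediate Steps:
$- \frac{2308}{-2319} - \frac{3834}{4364} = \left(-2308\right) \left(- \frac{1}{2319}\right) - \frac{1917}{2182} = \frac{2308}{2319} - \frac{1917}{2182} = \frac{590533}{5060058}$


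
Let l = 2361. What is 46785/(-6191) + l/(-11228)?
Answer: -539918931/69512548 ≈ -7.7672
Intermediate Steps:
46785/(-6191) + l/(-11228) = 46785/(-6191) + 2361/(-11228) = 46785*(-1/6191) + 2361*(-1/11228) = -46785/6191 - 2361/11228 = -539918931/69512548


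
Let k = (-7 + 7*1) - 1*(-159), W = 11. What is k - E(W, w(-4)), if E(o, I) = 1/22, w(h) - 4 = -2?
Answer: 3497/22 ≈ 158.95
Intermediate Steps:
w(h) = 2 (w(h) = 4 - 2 = 2)
E(o, I) = 1/22
k = 159 (k = (-7 + 7) + 159 = 0 + 159 = 159)
k - E(W, w(-4)) = 159 - 1*1/22 = 159 - 1/22 = 3497/22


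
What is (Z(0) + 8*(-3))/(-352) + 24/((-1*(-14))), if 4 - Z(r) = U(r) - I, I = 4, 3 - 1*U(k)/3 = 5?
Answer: 2147/1232 ≈ 1.7427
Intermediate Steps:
U(k) = -6 (U(k) = 9 - 3*5 = 9 - 15 = -6)
Z(r) = 14 (Z(r) = 4 - (-6 - 1*4) = 4 - (-6 - 4) = 4 - 1*(-10) = 4 + 10 = 14)
(Z(0) + 8*(-3))/(-352) + 24/((-1*(-14))) = (14 + 8*(-3))/(-352) + 24/((-1*(-14))) = (14 - 24)*(-1/352) + 24/14 = -10*(-1/352) + 24*(1/14) = 5/176 + 12/7 = 2147/1232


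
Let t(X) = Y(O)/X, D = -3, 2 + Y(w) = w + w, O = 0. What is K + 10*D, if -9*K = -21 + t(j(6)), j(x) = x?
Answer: -746/27 ≈ -27.630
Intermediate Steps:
Y(w) = -2 + 2*w (Y(w) = -2 + (w + w) = -2 + 2*w)
t(X) = -2/X (t(X) = (-2 + 2*0)/X = (-2 + 0)/X = -2/X)
K = 64/27 (K = -(-21 - 2/6)/9 = -(-21 - 2*⅙)/9 = -(-21 - ⅓)/9 = -⅑*(-64/3) = 64/27 ≈ 2.3704)
K + 10*D = 64/27 + 10*(-3) = 64/27 - 30 = -746/27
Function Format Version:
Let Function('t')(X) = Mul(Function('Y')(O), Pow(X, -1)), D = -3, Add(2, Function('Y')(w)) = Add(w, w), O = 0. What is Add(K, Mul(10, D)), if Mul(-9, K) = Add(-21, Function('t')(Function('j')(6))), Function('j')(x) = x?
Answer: Rational(-746, 27) ≈ -27.630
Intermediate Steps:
Function('Y')(w) = Add(-2, Mul(2, w)) (Function('Y')(w) = Add(-2, Add(w, w)) = Add(-2, Mul(2, w)))
Function('t')(X) = Mul(-2, Pow(X, -1)) (Function('t')(X) = Mul(Add(-2, Mul(2, 0)), Pow(X, -1)) = Mul(Add(-2, 0), Pow(X, -1)) = Mul(-2, Pow(X, -1)))
K = Rational(64, 27) (K = Mul(Rational(-1, 9), Add(-21, Mul(-2, Pow(6, -1)))) = Mul(Rational(-1, 9), Add(-21, Mul(-2, Rational(1, 6)))) = Mul(Rational(-1, 9), Add(-21, Rational(-1, 3))) = Mul(Rational(-1, 9), Rational(-64, 3)) = Rational(64, 27) ≈ 2.3704)
Add(K, Mul(10, D)) = Add(Rational(64, 27), Mul(10, -3)) = Add(Rational(64, 27), -30) = Rational(-746, 27)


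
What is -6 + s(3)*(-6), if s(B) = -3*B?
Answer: 48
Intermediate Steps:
-6 + s(3)*(-6) = -6 - 3*3*(-6) = -6 - 9*(-6) = -6 + 54 = 48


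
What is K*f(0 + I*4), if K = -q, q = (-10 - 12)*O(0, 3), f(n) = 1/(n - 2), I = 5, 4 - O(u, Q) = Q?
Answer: 11/9 ≈ 1.2222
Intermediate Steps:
O(u, Q) = 4 - Q
f(n) = 1/(-2 + n)
q = -22 (q = (-10 - 12)*(4 - 1*3) = -22*(4 - 3) = -22*1 = -22)
K = 22 (K = -1*(-22) = 22)
K*f(0 + I*4) = 22/(-2 + (0 + 5*4)) = 22/(-2 + (0 + 20)) = 22/(-2 + 20) = 22/18 = 22*(1/18) = 11/9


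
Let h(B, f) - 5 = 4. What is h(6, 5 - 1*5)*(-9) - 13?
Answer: -94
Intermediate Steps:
h(B, f) = 9 (h(B, f) = 5 + 4 = 9)
h(6, 5 - 1*5)*(-9) - 13 = 9*(-9) - 13 = -81 - 13 = -94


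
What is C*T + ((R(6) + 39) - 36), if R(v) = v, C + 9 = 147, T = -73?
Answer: -10065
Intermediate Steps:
C = 138 (C = -9 + 147 = 138)
C*T + ((R(6) + 39) - 36) = 138*(-73) + ((6 + 39) - 36) = -10074 + (45 - 36) = -10074 + 9 = -10065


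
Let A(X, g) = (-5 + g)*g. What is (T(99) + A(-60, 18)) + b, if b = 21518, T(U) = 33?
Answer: 21785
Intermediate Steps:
A(X, g) = g*(-5 + g)
(T(99) + A(-60, 18)) + b = (33 + 18*(-5 + 18)) + 21518 = (33 + 18*13) + 21518 = (33 + 234) + 21518 = 267 + 21518 = 21785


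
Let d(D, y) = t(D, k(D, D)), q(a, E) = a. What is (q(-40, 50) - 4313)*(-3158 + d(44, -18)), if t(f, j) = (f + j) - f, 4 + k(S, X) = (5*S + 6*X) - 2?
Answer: 11666040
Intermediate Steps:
k(S, X) = -6 + 5*S + 6*X (k(S, X) = -4 + ((5*S + 6*X) - 2) = -4 + (-2 + 5*S + 6*X) = -6 + 5*S + 6*X)
t(f, j) = j
d(D, y) = -6 + 11*D (d(D, y) = -6 + 5*D + 6*D = -6 + 11*D)
(q(-40, 50) - 4313)*(-3158 + d(44, -18)) = (-40 - 4313)*(-3158 + (-6 + 11*44)) = -4353*(-3158 + (-6 + 484)) = -4353*(-3158 + 478) = -4353*(-2680) = 11666040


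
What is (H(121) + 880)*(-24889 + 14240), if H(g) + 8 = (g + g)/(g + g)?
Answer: -9296577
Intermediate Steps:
H(g) = -7 (H(g) = -8 + (g + g)/(g + g) = -8 + (2*g)/((2*g)) = -8 + (2*g)*(1/(2*g)) = -8 + 1 = -7)
(H(121) + 880)*(-24889 + 14240) = (-7 + 880)*(-24889 + 14240) = 873*(-10649) = -9296577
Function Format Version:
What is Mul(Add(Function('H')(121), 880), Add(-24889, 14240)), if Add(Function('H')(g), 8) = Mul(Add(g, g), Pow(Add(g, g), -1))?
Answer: -9296577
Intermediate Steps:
Function('H')(g) = -7 (Function('H')(g) = Add(-8, Mul(Add(g, g), Pow(Add(g, g), -1))) = Add(-8, Mul(Mul(2, g), Pow(Mul(2, g), -1))) = Add(-8, Mul(Mul(2, g), Mul(Rational(1, 2), Pow(g, -1)))) = Add(-8, 1) = -7)
Mul(Add(Function('H')(121), 880), Add(-24889, 14240)) = Mul(Add(-7, 880), Add(-24889, 14240)) = Mul(873, -10649) = -9296577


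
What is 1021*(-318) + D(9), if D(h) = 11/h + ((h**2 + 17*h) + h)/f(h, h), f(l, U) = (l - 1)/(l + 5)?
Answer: -11673055/36 ≈ -3.2425e+5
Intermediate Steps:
f(l, U) = (-1 + l)/(5 + l)
D(h) = 11/h + (5 + h)*(h**2 + 18*h)/(-1 + h) (D(h) = 11/h + ((h**2 + 17*h) + h)/(((-1 + h)/(5 + h))) = 11/h + (h**2 + 18*h)*((5 + h)/(-1 + h)) = 11/h + (5 + h)*(h**2 + 18*h)/(-1 + h))
1021*(-318) + D(9) = 1021*(-318) + (-11 + 11*9 + 9**2*(5 + 9)*(18 + 9))/(9*(-1 + 9)) = -324678 + (1/9)*(-11 + 99 + 81*14*27)/8 = -324678 + (1/9)*(1/8)*(-11 + 99 + 30618) = -324678 + (1/9)*(1/8)*30706 = -324678 + 15353/36 = -11673055/36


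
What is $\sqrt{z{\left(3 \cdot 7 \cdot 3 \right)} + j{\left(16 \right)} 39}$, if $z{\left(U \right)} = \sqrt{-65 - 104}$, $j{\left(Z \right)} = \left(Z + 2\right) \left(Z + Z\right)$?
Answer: $\sqrt{22464 + 13 i} \approx 149.88 + 0.0434 i$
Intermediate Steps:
$j{\left(Z \right)} = 2 Z \left(2 + Z\right)$ ($j{\left(Z \right)} = \left(2 + Z\right) 2 Z = 2 Z \left(2 + Z\right)$)
$z{\left(U \right)} = 13 i$ ($z{\left(U \right)} = \sqrt{-169} = 13 i$)
$\sqrt{z{\left(3 \cdot 7 \cdot 3 \right)} + j{\left(16 \right)} 39} = \sqrt{13 i + 2 \cdot 16 \left(2 + 16\right) 39} = \sqrt{13 i + 2 \cdot 16 \cdot 18 \cdot 39} = \sqrt{13 i + 576 \cdot 39} = \sqrt{13 i + 22464} = \sqrt{22464 + 13 i}$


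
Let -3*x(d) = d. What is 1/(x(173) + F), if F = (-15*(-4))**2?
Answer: 3/10627 ≈ 0.00028230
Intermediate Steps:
x(d) = -d/3
F = 3600 (F = 60**2 = 3600)
1/(x(173) + F) = 1/(-1/3*173 + 3600) = 1/(-173/3 + 3600) = 1/(10627/3) = 3/10627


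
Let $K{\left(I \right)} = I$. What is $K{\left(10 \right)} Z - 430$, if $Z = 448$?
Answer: $4050$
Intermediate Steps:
$K{\left(10 \right)} Z - 430 = 10 \cdot 448 - 430 = 4480 - 430 = 4050$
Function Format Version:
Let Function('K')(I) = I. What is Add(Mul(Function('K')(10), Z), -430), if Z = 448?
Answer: 4050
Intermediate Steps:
Add(Mul(Function('K')(10), Z), -430) = Add(Mul(10, 448), -430) = Add(4480, -430) = 4050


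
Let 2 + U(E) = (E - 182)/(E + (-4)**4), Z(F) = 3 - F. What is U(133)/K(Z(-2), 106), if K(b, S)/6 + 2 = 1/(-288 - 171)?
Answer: 126531/714982 ≈ 0.17697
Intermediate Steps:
K(b, S) = -1838/153 (K(b, S) = -12 + 6/(-288 - 171) = -12 + 6/(-459) = -12 + 6*(-1/459) = -12 - 2/153 = -1838/153)
U(E) = -2 + (-182 + E)/(256 + E) (U(E) = -2 + (E - 182)/(E + (-4)**4) = -2 + (-182 + E)/(E + 256) = -2 + (-182 + E)/(256 + E))
U(133)/K(Z(-2), 106) = ((-694 - 1*133)/(256 + 133))/(-1838/153) = ((-694 - 133)/389)*(-153/1838) = ((1/389)*(-827))*(-153/1838) = -827/389*(-153/1838) = 126531/714982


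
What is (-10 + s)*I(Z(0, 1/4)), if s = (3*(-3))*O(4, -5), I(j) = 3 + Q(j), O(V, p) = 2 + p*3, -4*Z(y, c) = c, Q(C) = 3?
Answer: 642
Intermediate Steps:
Z(y, c) = -c/4
O(V, p) = 2 + 3*p
I(j) = 6 (I(j) = 3 + 3 = 6)
s = 117 (s = (3*(-3))*(2 + 3*(-5)) = -9*(2 - 15) = -9*(-13) = 117)
(-10 + s)*I(Z(0, 1/4)) = (-10 + 117)*6 = 107*6 = 642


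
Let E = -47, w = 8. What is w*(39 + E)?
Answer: -64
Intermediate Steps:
w*(39 + E) = 8*(39 - 47) = 8*(-8) = -64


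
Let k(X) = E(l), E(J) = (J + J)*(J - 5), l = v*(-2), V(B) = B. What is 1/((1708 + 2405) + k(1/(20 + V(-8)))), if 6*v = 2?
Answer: 9/37085 ≈ 0.00024269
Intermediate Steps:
v = 1/3 (v = (1/6)*2 = 1/3 ≈ 0.33333)
l = -2/3 (l = (1/3)*(-2) = -2/3 ≈ -0.66667)
E(J) = 2*J*(-5 + J) (E(J) = (2*J)*(-5 + J) = 2*J*(-5 + J))
k(X) = 68/9 (k(X) = 2*(-2/3)*(-5 - 2/3) = 2*(-2/3)*(-17/3) = 68/9)
1/((1708 + 2405) + k(1/(20 + V(-8)))) = 1/((1708 + 2405) + 68/9) = 1/(4113 + 68/9) = 1/(37085/9) = 9/37085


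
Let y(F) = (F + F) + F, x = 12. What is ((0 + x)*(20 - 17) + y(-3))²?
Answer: 729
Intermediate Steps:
y(F) = 3*F (y(F) = 2*F + F = 3*F)
((0 + x)*(20 - 17) + y(-3))² = ((0 + 12)*(20 - 17) + 3*(-3))² = (12*3 - 9)² = (36 - 9)² = 27² = 729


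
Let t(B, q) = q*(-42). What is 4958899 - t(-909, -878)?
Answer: 4922023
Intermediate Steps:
t(B, q) = -42*q
4958899 - t(-909, -878) = 4958899 - (-42)*(-878) = 4958899 - 1*36876 = 4958899 - 36876 = 4922023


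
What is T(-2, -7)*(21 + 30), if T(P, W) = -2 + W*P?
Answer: 612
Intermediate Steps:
T(P, W) = -2 + P*W
T(-2, -7)*(21 + 30) = (-2 - 2*(-7))*(21 + 30) = (-2 + 14)*51 = 12*51 = 612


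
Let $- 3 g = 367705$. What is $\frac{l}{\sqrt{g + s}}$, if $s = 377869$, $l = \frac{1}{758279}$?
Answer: $\frac{\sqrt{2297706}}{580767402658} \approx 2.61 \cdot 10^{-9}$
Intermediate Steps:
$g = - \frac{367705}{3}$ ($g = \left(- \frac{1}{3}\right) 367705 = - \frac{367705}{3} \approx -1.2257 \cdot 10^{5}$)
$l = \frac{1}{758279} \approx 1.3188 \cdot 10^{-6}$
$\frac{l}{\sqrt{g + s}} = \frac{1}{758279 \sqrt{- \frac{367705}{3} + 377869}} = \frac{1}{758279 \sqrt{\frac{765902}{3}}} = \frac{1}{758279 \frac{\sqrt{2297706}}{3}} = \frac{\frac{1}{765902} \sqrt{2297706}}{758279} = \frac{\sqrt{2297706}}{580767402658}$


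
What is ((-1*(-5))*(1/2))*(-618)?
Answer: -1545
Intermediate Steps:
((-1*(-5))*(1/2))*(-618) = (5*(1*(1/2)))*(-618) = (5*(1/2))*(-618) = (5/2)*(-618) = -1545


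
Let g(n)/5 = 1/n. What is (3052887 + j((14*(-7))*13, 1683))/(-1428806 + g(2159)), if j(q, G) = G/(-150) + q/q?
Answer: -329558048401/154239607450 ≈ -2.1367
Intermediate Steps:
j(q, G) = 1 - G/150 (j(q, G) = G*(-1/150) + 1 = -G/150 + 1 = 1 - G/150)
g(n) = 5/n
(3052887 + j((14*(-7))*13, 1683))/(-1428806 + g(2159)) = (3052887 + (1 - 1/150*1683))/(-1428806 + 5/2159) = (3052887 + (1 - 561/50))/(-1428806 + 5*(1/2159)) = (3052887 - 511/50)/(-1428806 + 5/2159) = 152643839/(50*(-3084792149/2159)) = (152643839/50)*(-2159/3084792149) = -329558048401/154239607450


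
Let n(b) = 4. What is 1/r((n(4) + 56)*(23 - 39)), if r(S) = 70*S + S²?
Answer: 1/854400 ≈ 1.1704e-6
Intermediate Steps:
r(S) = S² + 70*S
1/r((n(4) + 56)*(23 - 39)) = 1/(((4 + 56)*(23 - 39))*(70 + (4 + 56)*(23 - 39))) = 1/((60*(-16))*(70 + 60*(-16))) = 1/(-960*(70 - 960)) = 1/(-960*(-890)) = 1/854400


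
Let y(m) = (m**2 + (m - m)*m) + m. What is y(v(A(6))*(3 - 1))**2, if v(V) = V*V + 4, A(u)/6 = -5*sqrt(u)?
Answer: 13647770339563584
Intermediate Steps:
A(u) = -30*sqrt(u) (A(u) = 6*(-5*sqrt(u)) = -30*sqrt(u))
v(V) = 4 + V**2 (v(V) = V**2 + 4 = 4 + V**2)
y(m) = m + m**2 (y(m) = (m**2 + 0*m) + m = (m**2 + 0) + m = m**2 + m = m + m**2)
y(v(A(6))*(3 - 1))**2 = (((4 + (-30*sqrt(6))**2)*(3 - 1))*(1 + (4 + (-30*sqrt(6))**2)*(3 - 1)))**2 = (((4 + 5400)*2)*(1 + (4 + 5400)*2))**2 = ((5404*2)*(1 + 5404*2))**2 = (10808*(1 + 10808))**2 = (10808*10809)**2 = 116823672**2 = 13647770339563584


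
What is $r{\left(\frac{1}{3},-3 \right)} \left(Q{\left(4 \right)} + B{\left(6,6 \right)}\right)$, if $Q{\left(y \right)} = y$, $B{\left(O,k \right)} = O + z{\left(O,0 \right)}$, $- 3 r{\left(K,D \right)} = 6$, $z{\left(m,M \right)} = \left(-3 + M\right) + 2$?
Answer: $-18$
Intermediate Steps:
$z{\left(m,M \right)} = -1 + M$
$r{\left(K,D \right)} = -2$ ($r{\left(K,D \right)} = \left(- \frac{1}{3}\right) 6 = -2$)
$B{\left(O,k \right)} = -1 + O$ ($B{\left(O,k \right)} = O + \left(-1 + 0\right) = O - 1 = -1 + O$)
$r{\left(\frac{1}{3},-3 \right)} \left(Q{\left(4 \right)} + B{\left(6,6 \right)}\right) = - 2 \left(4 + \left(-1 + 6\right)\right) = - 2 \left(4 + 5\right) = \left(-2\right) 9 = -18$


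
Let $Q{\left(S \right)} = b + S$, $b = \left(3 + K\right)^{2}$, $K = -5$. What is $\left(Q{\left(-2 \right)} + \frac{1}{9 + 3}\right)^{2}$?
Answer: $\frac{625}{144} \approx 4.3403$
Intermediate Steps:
$b = 4$ ($b = \left(3 - 5\right)^{2} = \left(-2\right)^{2} = 4$)
$Q{\left(S \right)} = 4 + S$
$\left(Q{\left(-2 \right)} + \frac{1}{9 + 3}\right)^{2} = \left(\left(4 - 2\right) + \frac{1}{9 + 3}\right)^{2} = \left(2 + \frac{1}{12}\right)^{2} = \left(\frac{25}{12}\right)^{2} = \frac{625}{144}$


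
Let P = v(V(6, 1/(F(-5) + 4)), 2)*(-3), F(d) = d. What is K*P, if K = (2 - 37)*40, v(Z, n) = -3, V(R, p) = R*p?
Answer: -12600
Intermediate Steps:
P = 9 (P = -3*(-3) = 9)
K = -1400 (K = -35*40 = -1400)
K*P = -1400*9 = -12600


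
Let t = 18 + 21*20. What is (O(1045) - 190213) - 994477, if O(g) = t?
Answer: -1184252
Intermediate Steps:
t = 438 (t = 18 + 420 = 438)
O(g) = 438
(O(1045) - 190213) - 994477 = (438 - 190213) - 994477 = -189775 - 994477 = -1184252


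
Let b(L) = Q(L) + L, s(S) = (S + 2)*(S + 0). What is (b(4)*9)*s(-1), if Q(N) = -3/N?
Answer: -117/4 ≈ -29.250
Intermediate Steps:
s(S) = S*(2 + S) (s(S) = (2 + S)*S = S*(2 + S))
b(L) = L - 3/L (b(L) = -3/L + L = L - 3/L)
(b(4)*9)*s(-1) = ((4 - 3/4)*9)*(-(2 - 1)) = ((4 - 3*¼)*9)*(-1*1) = ((4 - ¾)*9)*(-1) = ((13/4)*9)*(-1) = (117/4)*(-1) = -117/4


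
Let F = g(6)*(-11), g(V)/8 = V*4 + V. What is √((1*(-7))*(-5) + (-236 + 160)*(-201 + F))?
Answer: √215951 ≈ 464.71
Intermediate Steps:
g(V) = 40*V (g(V) = 8*(V*4 + V) = 8*(4*V + V) = 8*(5*V) = 40*V)
F = -2640 (F = (40*6)*(-11) = 240*(-11) = -2640)
√((1*(-7))*(-5) + (-236 + 160)*(-201 + F)) = √((1*(-7))*(-5) + (-236 + 160)*(-201 - 2640)) = √(-7*(-5) - 76*(-2841)) = √(35 + 215916) = √215951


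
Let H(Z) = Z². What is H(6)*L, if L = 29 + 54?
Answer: 2988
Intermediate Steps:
L = 83
H(6)*L = 6²*83 = 36*83 = 2988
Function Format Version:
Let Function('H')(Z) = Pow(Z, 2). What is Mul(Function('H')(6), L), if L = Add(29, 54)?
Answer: 2988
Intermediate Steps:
L = 83
Mul(Function('H')(6), L) = Mul(Pow(6, 2), 83) = Mul(36, 83) = 2988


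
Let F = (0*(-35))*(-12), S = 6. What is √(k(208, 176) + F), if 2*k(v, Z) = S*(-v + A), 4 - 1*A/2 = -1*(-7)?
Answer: I*√642 ≈ 25.338*I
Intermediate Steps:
F = 0 (F = 0*(-12) = 0)
A = -6 (A = 8 - (-2)*(-7) = 8 - 2*7 = 8 - 14 = -6)
k(v, Z) = -18 - 3*v (k(v, Z) = (6*(-v - 6))/2 = (6*(-6 - v))/2 = (-36 - 6*v)/2 = -18 - 3*v)
√(k(208, 176) + F) = √((-18 - 3*208) + 0) = √((-18 - 624) + 0) = √(-642 + 0) = √(-642) = I*√642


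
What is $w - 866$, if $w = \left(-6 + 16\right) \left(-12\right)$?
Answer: $-986$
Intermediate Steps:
$w = -120$ ($w = 10 \left(-12\right) = -120$)
$w - 866 = -120 - 866 = -986$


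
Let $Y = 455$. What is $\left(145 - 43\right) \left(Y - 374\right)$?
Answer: $8262$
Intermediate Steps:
$\left(145 - 43\right) \left(Y - 374\right) = \left(145 - 43\right) \left(455 - 374\right) = 102 \cdot 81 = 8262$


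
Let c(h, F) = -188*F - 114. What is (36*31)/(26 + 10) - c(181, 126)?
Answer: 23833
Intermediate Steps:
c(h, F) = -114 - 188*F
(36*31)/(26 + 10) - c(181, 126) = (36*31)/(26 + 10) - (-114 - 188*126) = 1116/36 - (-114 - 23688) = 1116*(1/36) - 1*(-23802) = 31 + 23802 = 23833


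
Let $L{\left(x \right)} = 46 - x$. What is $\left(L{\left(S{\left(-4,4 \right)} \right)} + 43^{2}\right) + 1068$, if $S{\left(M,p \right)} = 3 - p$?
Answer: $2964$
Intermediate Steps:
$\left(L{\left(S{\left(-4,4 \right)} \right)} + 43^{2}\right) + 1068 = \left(\left(46 - \left(3 - 4\right)\right) + 43^{2}\right) + 1068 = \left(\left(46 - \left(3 - 4\right)\right) + 1849\right) + 1068 = \left(\left(46 - -1\right) + 1849\right) + 1068 = \left(\left(46 + 1\right) + 1849\right) + 1068 = \left(47 + 1849\right) + 1068 = 1896 + 1068 = 2964$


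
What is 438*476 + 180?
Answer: 208668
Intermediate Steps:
438*476 + 180 = 208488 + 180 = 208668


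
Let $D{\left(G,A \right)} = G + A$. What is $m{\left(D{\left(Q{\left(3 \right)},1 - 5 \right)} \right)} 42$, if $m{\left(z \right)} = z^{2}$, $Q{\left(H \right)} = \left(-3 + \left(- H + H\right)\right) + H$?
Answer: $672$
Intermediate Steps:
$Q{\left(H \right)} = -3 + H$ ($Q{\left(H \right)} = \left(-3 + 0\right) + H = -3 + H$)
$D{\left(G,A \right)} = A + G$
$m{\left(D{\left(Q{\left(3 \right)},1 - 5 \right)} \right)} 42 = \left(\left(1 - 5\right) + \left(-3 + 3\right)\right)^{2} \cdot 42 = \left(\left(1 - 5\right) + 0\right)^{2} \cdot 42 = \left(-4 + 0\right)^{2} \cdot 42 = \left(-4\right)^{2} \cdot 42 = 16 \cdot 42 = 672$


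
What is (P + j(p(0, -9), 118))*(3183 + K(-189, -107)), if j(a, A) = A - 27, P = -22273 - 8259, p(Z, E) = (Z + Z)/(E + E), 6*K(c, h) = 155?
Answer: -195360191/2 ≈ -9.7680e+7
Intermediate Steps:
K(c, h) = 155/6 (K(c, h) = (⅙)*155 = 155/6)
p(Z, E) = Z/E (p(Z, E) = (2*Z)/((2*E)) = (2*Z)*(1/(2*E)) = Z/E)
P = -30532
j(a, A) = -27 + A
(P + j(p(0, -9), 118))*(3183 + K(-189, -107)) = (-30532 + (-27 + 118))*(3183 + 155/6) = (-30532 + 91)*(19253/6) = -30441*19253/6 = -195360191/2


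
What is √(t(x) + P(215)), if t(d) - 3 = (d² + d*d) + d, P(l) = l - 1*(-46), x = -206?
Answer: √84930 ≈ 291.43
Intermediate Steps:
P(l) = 46 + l (P(l) = l + 46 = 46 + l)
t(d) = 3 + d + 2*d² (t(d) = 3 + ((d² + d*d) + d) = 3 + ((d² + d²) + d) = 3 + (2*d² + d) = 3 + (d + 2*d²) = 3 + d + 2*d²)
√(t(x) + P(215)) = √((3 - 206 + 2*(-206)²) + (46 + 215)) = √((3 - 206 + 2*42436) + 261) = √((3 - 206 + 84872) + 261) = √(84669 + 261) = √84930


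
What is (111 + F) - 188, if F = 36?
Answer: -41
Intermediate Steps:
(111 + F) - 188 = (111 + 36) - 188 = 147 - 188 = -41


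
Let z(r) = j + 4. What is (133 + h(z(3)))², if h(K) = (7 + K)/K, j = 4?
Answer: 1164241/64 ≈ 18191.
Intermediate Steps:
z(r) = 8 (z(r) = 4 + 4 = 8)
h(K) = (7 + K)/K
(133 + h(z(3)))² = (133 + (7 + 8)/8)² = (133 + (⅛)*15)² = (133 + 15/8)² = (1079/8)² = 1164241/64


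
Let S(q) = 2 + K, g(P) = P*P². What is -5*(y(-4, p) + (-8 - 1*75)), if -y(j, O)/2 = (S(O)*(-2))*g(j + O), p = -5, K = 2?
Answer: 58735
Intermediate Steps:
g(P) = P³
S(q) = 4 (S(q) = 2 + 2 = 4)
y(j, O) = 16*(O + j)³ (y(j, O) = -2*4*(-2)*(j + O)³ = -(-16)*(O + j)³ = 16*(O + j)³)
-5*(y(-4, p) + (-8 - 1*75)) = -5*(16*(-5 - 4)³ + (-8 - 1*75)) = -5*(16*(-9)³ + (-8 - 75)) = -5*(16*(-729) - 83) = -5*(-11664 - 83) = -5*(-11747) = 58735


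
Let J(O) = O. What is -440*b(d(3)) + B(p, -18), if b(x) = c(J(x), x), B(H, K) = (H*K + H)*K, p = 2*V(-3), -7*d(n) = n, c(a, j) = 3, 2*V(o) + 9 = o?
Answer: -4992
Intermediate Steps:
V(o) = -9/2 + o/2
d(n) = -n/7
p = -12 (p = 2*(-9/2 + (1/2)*(-3)) = 2*(-9/2 - 3/2) = 2*(-6) = -12)
B(H, K) = K*(H + H*K) (B(H, K) = (H + H*K)*K = K*(H + H*K))
b(x) = 3
-440*b(d(3)) + B(p, -18) = -440*3 - 12*(-18)*(1 - 18) = -1320 - 12*(-18)*(-17) = -1320 - 3672 = -4992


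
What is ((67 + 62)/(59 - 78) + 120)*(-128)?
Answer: -275328/19 ≈ -14491.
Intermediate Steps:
((67 + 62)/(59 - 78) + 120)*(-128) = (129/(-19) + 120)*(-128) = (129*(-1/19) + 120)*(-128) = (-129/19 + 120)*(-128) = (2151/19)*(-128) = -275328/19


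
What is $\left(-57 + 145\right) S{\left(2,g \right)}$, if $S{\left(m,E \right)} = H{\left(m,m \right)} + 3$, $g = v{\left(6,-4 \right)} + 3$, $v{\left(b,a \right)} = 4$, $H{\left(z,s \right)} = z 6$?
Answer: $1320$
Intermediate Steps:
$H{\left(z,s \right)} = 6 z$
$g = 7$ ($g = 4 + 3 = 7$)
$S{\left(m,E \right)} = 3 + 6 m$ ($S{\left(m,E \right)} = 6 m + 3 = 3 + 6 m$)
$\left(-57 + 145\right) S{\left(2,g \right)} = \left(-57 + 145\right) \left(3 + 6 \cdot 2\right) = 88 \left(3 + 12\right) = 88 \cdot 15 = 1320$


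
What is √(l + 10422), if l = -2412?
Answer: 3*√890 ≈ 89.499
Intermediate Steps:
√(l + 10422) = √(-2412 + 10422) = √8010 = 3*√890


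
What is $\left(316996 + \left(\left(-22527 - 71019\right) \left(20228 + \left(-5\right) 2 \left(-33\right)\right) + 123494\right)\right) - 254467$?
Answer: $-1922932645$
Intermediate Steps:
$\left(316996 + \left(\left(-22527 - 71019\right) \left(20228 + \left(-5\right) 2 \left(-33\right)\right) + 123494\right)\right) - 254467 = \left(316996 + \left(\left(-22527 - 71019\right) \left(20228 - -330\right) + 123494\right)\right) - 254467 = \left(316996 + \left(\left(-22527 - 71019\right) \left(20228 + 330\right) + 123494\right)\right) - 254467 = \left(316996 + \left(\left(-93546\right) 20558 + 123494\right)\right) - 254467 = \left(316996 + \left(-1923118668 + 123494\right)\right) - 254467 = \left(316996 - 1922995174\right) - 254467 = -1922678178 - 254467 = -1922932645$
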